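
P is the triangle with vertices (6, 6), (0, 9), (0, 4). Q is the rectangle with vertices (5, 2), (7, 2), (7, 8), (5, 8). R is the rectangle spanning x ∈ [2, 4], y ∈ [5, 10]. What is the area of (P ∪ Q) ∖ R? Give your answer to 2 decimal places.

21.75

|P ∪ Q| = 26.5833.
|(P ∪ Q) ∩ R| = 4.8333.
|(P ∪ Q) ∖ R| = 26.5833 − 4.8333 = 21.75.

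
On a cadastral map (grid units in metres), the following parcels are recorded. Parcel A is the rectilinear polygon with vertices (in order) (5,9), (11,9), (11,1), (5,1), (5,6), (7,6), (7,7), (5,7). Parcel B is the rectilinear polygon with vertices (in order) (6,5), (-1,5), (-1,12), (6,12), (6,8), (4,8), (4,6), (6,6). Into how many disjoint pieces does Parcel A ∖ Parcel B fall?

1

Parcel A ∖ Parcel B is a single connected region.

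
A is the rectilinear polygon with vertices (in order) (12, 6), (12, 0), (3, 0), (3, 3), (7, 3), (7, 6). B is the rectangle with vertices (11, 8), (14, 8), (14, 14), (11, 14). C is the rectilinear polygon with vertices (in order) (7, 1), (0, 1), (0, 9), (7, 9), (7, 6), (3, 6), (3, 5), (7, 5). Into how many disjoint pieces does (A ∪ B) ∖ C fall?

(A ∪ B) ∖ C splits into 2 disjoint pieces (area 34, area 18).

2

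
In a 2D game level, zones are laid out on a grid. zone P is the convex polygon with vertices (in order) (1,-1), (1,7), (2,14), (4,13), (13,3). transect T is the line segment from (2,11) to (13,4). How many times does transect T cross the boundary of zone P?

The segment meets the boundary at (10.894,5.34).

1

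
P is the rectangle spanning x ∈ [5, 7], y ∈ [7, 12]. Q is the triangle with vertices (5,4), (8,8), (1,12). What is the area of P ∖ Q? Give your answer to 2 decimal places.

|P| = 10, |P∩Q| = 4.2857.
|P ∖ Q| = |P| − |P∩Q| = 10 − 4.2857 = 5.71.

5.71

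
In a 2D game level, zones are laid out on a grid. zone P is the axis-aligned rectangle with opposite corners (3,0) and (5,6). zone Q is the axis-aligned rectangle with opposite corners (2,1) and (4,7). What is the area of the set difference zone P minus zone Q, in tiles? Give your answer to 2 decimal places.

|zone P∩zone Q|: x∈[3,4], y∈[1,6] → 1·5 = 5.
|zone P| = 12.
|zone P ∖ zone Q| = |zone P| − |zone P∩zone Q| = 12 − 5 = 7.00.

7.00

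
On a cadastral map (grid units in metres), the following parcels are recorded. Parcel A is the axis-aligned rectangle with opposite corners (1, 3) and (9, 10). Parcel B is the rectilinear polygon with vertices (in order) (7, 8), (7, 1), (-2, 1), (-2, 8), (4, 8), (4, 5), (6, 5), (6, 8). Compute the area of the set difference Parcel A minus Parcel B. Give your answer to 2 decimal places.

|Parcel A| = 56, |Parcel A∩Parcel B| = 24.
|Parcel A ∖ Parcel B| = |Parcel A| − |Parcel A∩Parcel B| = 56 − 24 = 32.00.

32.00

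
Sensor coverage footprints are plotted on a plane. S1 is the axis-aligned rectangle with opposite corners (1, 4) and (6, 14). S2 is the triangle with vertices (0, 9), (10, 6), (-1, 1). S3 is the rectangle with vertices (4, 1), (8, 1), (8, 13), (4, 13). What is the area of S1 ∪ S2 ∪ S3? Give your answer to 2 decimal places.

96.68

By inclusion–exclusion:
Individual areas: |S1| = 50, |S2| = 41.5, |S3| = 48.
|S1∩S2| = 19.7136.
|S1∩S3|: x∈[4,6], y∈[4,13] → 2·9 = 18.
|S2∩S3| = 12.0727.
|S1∩S2∩S3| = 6.9636.
|S1 ∪ S2 ∪ S3| = 139.5 − 49.7864 + 6.9636 = 96.68.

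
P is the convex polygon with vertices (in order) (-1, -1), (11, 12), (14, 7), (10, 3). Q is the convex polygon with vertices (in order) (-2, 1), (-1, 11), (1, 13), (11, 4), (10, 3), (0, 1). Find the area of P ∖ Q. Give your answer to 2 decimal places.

|P| = 63.5, |P∩Q| = 27.2995.
|P ∖ Q| = |P| − |P∩Q| = 63.5 − 27.2995 = 36.20.

36.20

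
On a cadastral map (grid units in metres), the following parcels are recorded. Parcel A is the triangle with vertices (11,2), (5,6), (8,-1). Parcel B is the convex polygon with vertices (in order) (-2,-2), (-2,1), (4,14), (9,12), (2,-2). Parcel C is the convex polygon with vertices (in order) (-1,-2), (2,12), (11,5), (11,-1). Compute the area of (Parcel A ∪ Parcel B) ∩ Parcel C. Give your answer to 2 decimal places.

|Parcel A ∪ Parcel B| = 97.7115.
|(Parcel A ∪ Parcel B) ∩ Parcel C| = 68.59.

68.59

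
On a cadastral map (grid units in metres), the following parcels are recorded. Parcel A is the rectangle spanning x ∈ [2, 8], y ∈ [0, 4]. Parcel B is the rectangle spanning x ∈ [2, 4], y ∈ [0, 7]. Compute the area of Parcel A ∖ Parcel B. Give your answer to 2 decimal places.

|Parcel A∩Parcel B|: x∈[2,4], y∈[0,4] → 2·4 = 8.
|Parcel A| = 24.
|Parcel A ∖ Parcel B| = |Parcel A| − |Parcel A∩Parcel B| = 24 − 8 = 16.00.

16.00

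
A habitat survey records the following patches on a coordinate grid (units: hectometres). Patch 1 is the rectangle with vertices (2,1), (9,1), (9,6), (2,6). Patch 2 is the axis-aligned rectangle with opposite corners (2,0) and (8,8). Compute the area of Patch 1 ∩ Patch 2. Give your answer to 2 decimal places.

30.00

|Patch 1∩Patch 2|: x∈[2,8], y∈[1,6] → 6·5 = 30.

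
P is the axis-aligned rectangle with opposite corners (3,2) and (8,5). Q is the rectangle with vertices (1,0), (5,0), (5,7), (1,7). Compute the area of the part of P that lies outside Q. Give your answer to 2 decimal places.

9.00

|P∩Q|: x∈[3,5], y∈[2,5] → 2·3 = 6.
|P| = 15.
|P ∖ Q| = |P| − |P∩Q| = 15 − 6 = 9.00.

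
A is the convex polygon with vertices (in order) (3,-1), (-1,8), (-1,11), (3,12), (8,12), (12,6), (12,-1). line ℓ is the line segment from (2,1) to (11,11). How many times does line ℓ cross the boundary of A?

2

The segment meets the boundary at (9.66,9.511), (2.074,1.083).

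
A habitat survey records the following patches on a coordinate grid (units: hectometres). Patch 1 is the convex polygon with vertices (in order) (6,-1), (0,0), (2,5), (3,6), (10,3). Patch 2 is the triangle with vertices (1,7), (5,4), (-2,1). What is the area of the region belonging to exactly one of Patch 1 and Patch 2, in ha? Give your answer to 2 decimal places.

|Patch 1| = 41, |Patch 2| = 16.5, |Patch 1∩Patch 2| = 6.1182.
|Patch 1 △ Patch 2| = |Patch 1| + |Patch 2| − 2·|Patch 1∩Patch 2| = 41 + 16.5 − 12.2365 = 45.26.

45.26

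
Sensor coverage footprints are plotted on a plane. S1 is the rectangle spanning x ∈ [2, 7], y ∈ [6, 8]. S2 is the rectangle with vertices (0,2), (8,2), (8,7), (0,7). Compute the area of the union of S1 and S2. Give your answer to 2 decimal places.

By inclusion–exclusion:
Individual areas: |S1| = 10, |S2| = 40.
|S1∩S2|: x∈[2,7], y∈[6,7] → 5·1 = 5.
|S1 ∪ S2| = 50 − 5 = 45.00.

45.00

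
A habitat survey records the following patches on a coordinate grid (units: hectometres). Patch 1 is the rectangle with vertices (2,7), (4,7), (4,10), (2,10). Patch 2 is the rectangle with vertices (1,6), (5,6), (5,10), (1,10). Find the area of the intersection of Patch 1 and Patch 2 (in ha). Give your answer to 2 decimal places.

6.00

|Patch 1∩Patch 2|: x∈[2,4], y∈[7,10] → 2·3 = 6.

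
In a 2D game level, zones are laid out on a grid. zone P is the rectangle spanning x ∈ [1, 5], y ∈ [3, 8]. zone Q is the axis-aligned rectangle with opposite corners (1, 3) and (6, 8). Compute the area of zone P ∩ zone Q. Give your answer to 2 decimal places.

|zone P∩zone Q|: x∈[1,5], y∈[3,8] → 4·5 = 20.

20.00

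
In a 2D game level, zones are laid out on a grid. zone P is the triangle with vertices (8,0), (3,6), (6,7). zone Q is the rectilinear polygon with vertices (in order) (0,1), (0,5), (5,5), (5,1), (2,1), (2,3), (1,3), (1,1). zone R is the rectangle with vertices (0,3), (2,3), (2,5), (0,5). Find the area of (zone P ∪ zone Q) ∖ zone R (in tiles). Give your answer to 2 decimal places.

|zone P ∪ zone Q| = 28.6833.
|(zone P ∪ zone Q) ∩ zone R| = 4.
|(zone P ∪ zone Q) ∖ zone R| = 28.6833 − 4 = 24.68.

24.68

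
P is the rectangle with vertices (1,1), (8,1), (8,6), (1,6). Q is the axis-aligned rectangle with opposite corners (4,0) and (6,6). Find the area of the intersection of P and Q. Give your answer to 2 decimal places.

|P∩Q|: x∈[4,6], y∈[1,6] → 2·5 = 10.

10.00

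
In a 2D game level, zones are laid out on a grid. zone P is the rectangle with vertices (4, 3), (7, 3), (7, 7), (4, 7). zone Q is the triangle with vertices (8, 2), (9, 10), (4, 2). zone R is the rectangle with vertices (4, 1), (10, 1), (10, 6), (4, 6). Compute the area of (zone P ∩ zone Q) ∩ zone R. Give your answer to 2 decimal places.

The region (zone P ∩ zone Q) ∩ zone R is the polygon with vertices (4.625,3), (6.5,6), (7,6), (7,3).
By the shoelace formula its area is 4.31.

4.31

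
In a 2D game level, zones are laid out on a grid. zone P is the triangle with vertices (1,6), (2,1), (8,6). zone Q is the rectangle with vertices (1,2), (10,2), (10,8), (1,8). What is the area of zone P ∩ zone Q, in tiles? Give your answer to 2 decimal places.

16.80

The intersection is the polygon with vertices (1,6), (8,6), (3.2,2), (1.8,2).
By the shoelace formula its area is 16.80.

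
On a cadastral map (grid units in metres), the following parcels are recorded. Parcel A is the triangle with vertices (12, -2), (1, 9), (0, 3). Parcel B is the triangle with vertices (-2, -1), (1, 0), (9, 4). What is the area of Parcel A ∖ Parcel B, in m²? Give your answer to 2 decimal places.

37.95

|Parcel A| = 38.5, |Parcel A∩Parcel B| = 0.5483.
|Parcel A ∖ Parcel B| = |Parcel A| − |Parcel A∩Parcel B| = 38.5 − 0.5483 = 37.95.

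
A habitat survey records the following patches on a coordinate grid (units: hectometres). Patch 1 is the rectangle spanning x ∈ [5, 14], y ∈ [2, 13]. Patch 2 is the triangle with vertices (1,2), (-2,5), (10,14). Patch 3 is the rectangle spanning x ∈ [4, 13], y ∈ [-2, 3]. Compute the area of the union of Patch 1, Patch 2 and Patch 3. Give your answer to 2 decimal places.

160.50

By inclusion–exclusion:
Individual areas: |Patch 1| = 99, |Patch 2| = 31.5, |Patch 3| = 45.
|Patch 1∩Patch 2| = 7.
|Patch 1∩Patch 3|: x∈[5,13], y∈[2,3] → 8·1 = 8.
|Patch 2∩Patch 3| = 0.
|Patch 1∩Patch 2∩Patch 3| = 0.
|Patch 1 ∪ Patch 2 ∪ Patch 3| = 175.5 − 15 + 0 = 160.50.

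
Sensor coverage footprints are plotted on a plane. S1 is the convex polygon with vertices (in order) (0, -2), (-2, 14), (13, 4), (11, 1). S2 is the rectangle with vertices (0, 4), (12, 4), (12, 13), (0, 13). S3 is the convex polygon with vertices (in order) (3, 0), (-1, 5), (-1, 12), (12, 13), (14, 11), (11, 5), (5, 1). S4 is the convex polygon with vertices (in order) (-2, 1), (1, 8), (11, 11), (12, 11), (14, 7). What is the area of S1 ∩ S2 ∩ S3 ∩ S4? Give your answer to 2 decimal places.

The intersection is the polygon with vertices (0,5.667), (1,8), (5.138,9.241), (10.48,5.68), (6,4), (0,4).
By the shoelace formula its area is 36.68.

36.68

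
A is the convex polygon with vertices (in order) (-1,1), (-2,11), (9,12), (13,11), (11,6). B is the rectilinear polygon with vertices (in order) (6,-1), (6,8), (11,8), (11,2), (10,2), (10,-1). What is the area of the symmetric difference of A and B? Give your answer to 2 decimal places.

|A| = 107.5, |B| = 42, |A∩B| = 15.2083.
|A △ B| = |A| + |B| − 2·|A∩B| = 107.5 + 42 − 30.4167 = 119.08.

119.08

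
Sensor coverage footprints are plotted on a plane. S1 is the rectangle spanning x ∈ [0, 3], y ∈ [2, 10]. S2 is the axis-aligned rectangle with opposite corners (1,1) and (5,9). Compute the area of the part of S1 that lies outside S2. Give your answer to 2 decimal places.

10.00

|S1∩S2|: x∈[1,3], y∈[2,9] → 2·7 = 14.
|S1| = 24.
|S1 ∖ S2| = |S1| − |S1∩S2| = 24 − 14 = 10.00.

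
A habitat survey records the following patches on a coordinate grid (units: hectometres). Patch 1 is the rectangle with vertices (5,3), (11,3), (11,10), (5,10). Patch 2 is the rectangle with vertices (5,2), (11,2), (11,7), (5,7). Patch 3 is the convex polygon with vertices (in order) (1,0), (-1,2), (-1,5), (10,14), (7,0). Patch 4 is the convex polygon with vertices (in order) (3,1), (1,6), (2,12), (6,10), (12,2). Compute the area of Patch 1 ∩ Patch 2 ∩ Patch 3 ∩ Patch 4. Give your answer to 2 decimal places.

12.25

The intersection is the polygon with vertices (5,7), (8.25,7), (8.444,6.741), (7.643,3), (5,3).
By the shoelace formula its area is 12.25.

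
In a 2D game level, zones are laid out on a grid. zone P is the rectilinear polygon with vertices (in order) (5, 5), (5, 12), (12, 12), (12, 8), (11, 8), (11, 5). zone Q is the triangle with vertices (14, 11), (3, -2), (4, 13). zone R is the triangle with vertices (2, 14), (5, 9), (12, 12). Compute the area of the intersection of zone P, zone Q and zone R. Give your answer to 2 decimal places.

The intersection is the polygon with vertices (9,12), (11.046,11.591), (5,9), (5,12).
By the shoelace formula its area is 9.89.

9.89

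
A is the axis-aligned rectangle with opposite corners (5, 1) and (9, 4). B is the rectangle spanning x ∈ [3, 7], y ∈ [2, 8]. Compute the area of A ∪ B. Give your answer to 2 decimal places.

By inclusion–exclusion:
Individual areas: |A| = 12, |B| = 24.
|A∩B|: x∈[5,7], y∈[2,4] → 2·2 = 4.
|A ∪ B| = 36 − 4 = 32.00.

32.00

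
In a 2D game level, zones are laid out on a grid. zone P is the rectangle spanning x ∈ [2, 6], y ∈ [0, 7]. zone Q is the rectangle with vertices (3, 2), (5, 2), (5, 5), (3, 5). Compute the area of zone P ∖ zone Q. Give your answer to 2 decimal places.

|zone P∩zone Q|: x∈[3,5], y∈[2,5] → 2·3 = 6.
|zone P| = 28.
|zone P ∖ zone Q| = |zone P| − |zone P∩zone Q| = 28 − 6 = 22.00.

22.00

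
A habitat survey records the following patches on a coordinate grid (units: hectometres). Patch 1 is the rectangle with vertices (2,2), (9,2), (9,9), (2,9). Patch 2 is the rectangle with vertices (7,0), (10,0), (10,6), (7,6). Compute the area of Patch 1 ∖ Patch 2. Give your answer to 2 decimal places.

41.00

|Patch 1∩Patch 2|: x∈[7,9], y∈[2,6] → 2·4 = 8.
|Patch 1| = 49.
|Patch 1 ∖ Patch 2| = |Patch 1| − |Patch 1∩Patch 2| = 49 − 8 = 41.00.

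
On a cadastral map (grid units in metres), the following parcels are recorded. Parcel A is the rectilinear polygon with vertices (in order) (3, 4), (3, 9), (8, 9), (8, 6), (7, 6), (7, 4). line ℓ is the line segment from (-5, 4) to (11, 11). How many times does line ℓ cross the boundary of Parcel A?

The segment meets the boundary at (6.429,9), (3,7.5).

2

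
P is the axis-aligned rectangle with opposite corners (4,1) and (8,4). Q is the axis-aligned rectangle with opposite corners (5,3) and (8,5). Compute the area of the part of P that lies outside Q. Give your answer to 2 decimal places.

9.00

|P∩Q|: x∈[5,8], y∈[3,4] → 3·1 = 3.
|P| = 12.
|P ∖ Q| = |P| − |P∩Q| = 12 − 3 = 9.00.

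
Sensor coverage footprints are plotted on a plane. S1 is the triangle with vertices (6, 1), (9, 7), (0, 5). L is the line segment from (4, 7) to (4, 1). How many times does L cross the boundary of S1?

The segment meets the boundary at (4,2.333), (4,5.889).

2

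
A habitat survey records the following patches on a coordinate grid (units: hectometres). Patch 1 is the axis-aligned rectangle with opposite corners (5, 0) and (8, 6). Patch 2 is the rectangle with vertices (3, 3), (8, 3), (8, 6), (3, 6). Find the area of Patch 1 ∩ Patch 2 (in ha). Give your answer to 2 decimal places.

9.00

|Patch 1∩Patch 2|: x∈[5,8], y∈[3,6] → 3·3 = 9.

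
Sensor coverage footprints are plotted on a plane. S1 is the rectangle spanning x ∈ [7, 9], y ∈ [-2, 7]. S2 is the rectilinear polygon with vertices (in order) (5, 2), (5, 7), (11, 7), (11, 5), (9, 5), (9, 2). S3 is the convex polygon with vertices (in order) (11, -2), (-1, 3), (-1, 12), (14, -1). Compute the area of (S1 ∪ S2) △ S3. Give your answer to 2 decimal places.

77.47

|S1 ∪ S2| = 32.
|(S1 ∪ S2) ∩ S3| = 17.7667.
|(S1 ∪ S2) △ S3| = 32 + 81 − 35.5333 = 77.47.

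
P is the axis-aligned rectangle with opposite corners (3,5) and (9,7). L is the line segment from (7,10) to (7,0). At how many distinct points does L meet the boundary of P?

The segment meets the boundary at (7,5), (7,7).

2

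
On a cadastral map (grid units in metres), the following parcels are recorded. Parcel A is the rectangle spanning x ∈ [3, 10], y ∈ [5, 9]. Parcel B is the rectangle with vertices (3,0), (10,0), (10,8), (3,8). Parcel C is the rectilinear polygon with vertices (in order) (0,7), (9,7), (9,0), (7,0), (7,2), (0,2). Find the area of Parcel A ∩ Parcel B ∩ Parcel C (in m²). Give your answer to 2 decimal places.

The intersection is the polygon with vertices (3,5), (3,7), (9,7), (9,5).
By the shoelace formula its area is 12.00.

12.00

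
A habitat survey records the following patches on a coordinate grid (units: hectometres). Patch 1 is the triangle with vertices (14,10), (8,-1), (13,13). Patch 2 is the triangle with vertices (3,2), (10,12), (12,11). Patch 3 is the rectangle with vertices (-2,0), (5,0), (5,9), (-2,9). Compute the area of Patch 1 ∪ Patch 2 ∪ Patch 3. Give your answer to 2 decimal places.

90.14

By inclusion–exclusion:
Individual areas: |Patch 1| = 14.5, |Patch 2| = 13.5, |Patch 3| = 63.
|Patch 1∩Patch 2| = 0.
|Patch 1∩Patch 3| = 0.
|Patch 2∩Patch 3| = 0.8571.
|Patch 1∩Patch 2∩Patch 3| = 0.
|Patch 1 ∪ Patch 2 ∪ Patch 3| = 91 − 0.8571 + 0 = 90.14.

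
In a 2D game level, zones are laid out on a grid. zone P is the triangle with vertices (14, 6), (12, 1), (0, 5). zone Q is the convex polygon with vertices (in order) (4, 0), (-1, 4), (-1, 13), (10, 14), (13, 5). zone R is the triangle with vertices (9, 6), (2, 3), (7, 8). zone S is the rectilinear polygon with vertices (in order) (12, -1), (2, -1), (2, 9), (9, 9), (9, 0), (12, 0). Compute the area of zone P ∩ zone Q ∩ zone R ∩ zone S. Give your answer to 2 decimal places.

3.46

The intersection is the polygon with vertices (3.75,3.75), (3,4), (4.308,5.308), (8,5.571).
By the shoelace formula its area is 3.46.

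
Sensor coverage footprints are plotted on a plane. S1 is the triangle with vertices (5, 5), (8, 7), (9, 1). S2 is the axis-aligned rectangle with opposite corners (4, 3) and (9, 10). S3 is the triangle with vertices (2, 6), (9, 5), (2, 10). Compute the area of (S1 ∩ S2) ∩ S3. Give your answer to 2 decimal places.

1.67

The region (S1 ∩ S2) ∩ S3 is the polygon with vertices (8.317,5.098), (5.706,5.471), (7.069,6.379), (8.243,5.54).
By the shoelace formula its area is 1.67.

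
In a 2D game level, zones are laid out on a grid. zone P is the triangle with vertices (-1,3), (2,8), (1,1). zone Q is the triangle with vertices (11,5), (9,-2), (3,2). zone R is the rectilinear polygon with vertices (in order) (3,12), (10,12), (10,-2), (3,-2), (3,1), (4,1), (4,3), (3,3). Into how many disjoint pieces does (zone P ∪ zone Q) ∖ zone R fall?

(zone P ∪ zone Q) ∖ zone R splits into 3 disjoint pieces (area 8, area 1.5625, area 0.5208).

3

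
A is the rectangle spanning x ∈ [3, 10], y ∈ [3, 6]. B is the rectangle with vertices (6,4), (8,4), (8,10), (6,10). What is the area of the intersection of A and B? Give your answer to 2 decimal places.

4.00

|A∩B|: x∈[6,8], y∈[4,6] → 2·2 = 4.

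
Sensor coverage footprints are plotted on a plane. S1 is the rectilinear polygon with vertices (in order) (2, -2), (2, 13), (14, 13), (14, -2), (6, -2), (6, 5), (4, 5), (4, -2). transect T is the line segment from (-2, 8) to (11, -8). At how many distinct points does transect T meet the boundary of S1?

4

The segment meets the boundary at (6.125,-2), (6,-1.846), (4,0.615), (2,3.077).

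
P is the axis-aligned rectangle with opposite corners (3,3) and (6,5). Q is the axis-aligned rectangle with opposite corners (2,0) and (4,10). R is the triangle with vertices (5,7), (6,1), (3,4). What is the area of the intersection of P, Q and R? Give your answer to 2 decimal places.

The intersection is the polygon with vertices (4,5), (4,3), (3,4), (3.667,5).
By the shoelace formula its area is 1.17.

1.17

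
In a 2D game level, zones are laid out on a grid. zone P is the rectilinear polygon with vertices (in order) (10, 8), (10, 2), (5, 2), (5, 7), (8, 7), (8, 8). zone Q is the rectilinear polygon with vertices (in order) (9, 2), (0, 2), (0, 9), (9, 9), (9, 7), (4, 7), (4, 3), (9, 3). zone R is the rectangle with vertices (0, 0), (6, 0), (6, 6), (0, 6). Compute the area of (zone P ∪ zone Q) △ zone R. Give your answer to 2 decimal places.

|zone P ∪ zone Q| = 65.
|(zone P ∪ zone Q) ∩ zone R| = 21.
|(zone P ∪ zone Q) △ zone R| = 65 + 36 − 42 = 59.00.

59.00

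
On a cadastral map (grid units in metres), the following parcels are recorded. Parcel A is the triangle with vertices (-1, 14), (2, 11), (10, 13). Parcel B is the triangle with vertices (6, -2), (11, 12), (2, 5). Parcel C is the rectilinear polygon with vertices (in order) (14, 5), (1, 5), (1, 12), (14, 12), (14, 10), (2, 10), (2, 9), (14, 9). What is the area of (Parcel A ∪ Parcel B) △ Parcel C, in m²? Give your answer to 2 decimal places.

93.64

|Parcel A ∪ Parcel B| = 60.5.
|(Parcel A ∪ Parcel B) ∩ Parcel C| = 22.9286.
|(Parcel A ∪ Parcel B) △ Parcel C| = 60.5 + 79 − 45.8571 = 93.64.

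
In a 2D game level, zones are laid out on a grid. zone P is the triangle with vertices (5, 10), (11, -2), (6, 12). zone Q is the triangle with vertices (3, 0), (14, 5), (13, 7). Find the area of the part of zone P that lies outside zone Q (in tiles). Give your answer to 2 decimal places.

|zone P| = 12, |zone P∩zone Q| = 0.8541.
|zone P ∖ zone Q| = |zone P| − |zone P∩zone Q| = 12 − 0.8541 = 11.15.

11.15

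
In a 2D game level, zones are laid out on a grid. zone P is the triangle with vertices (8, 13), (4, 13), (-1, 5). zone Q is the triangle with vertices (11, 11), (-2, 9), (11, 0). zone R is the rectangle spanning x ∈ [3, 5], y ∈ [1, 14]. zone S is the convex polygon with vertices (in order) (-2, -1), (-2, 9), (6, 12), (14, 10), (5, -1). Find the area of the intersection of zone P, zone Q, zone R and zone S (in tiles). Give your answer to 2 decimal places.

The intersection is the polygon with vertices (3,8.556), (3,9.769), (4.651,10.023).
By the shoelace formula its area is 1.00.

1.00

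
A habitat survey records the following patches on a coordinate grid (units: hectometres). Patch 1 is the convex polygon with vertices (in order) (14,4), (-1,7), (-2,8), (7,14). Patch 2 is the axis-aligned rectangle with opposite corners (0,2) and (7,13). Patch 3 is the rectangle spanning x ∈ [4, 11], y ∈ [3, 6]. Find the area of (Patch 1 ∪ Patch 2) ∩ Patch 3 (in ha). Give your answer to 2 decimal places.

The region (Patch 1 ∪ Patch 2) ∩ Patch 3 is the polygon with vertices (7,3), (4,3), (4,6), (11,6), (11,4.6), (7,5.4).
By the shoelace formula its area is 13.00.

13.00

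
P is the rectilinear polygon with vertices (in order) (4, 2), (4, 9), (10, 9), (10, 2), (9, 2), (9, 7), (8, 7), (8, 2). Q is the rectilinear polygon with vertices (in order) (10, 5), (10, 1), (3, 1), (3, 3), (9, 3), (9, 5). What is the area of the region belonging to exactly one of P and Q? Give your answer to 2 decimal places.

|P| = 37, |Q| = 16, |P∩Q| = 7.
|P △ Q| = |P| + |Q| − 2·|P∩Q| = 37 + 16 − 14 = 39.00.

39.00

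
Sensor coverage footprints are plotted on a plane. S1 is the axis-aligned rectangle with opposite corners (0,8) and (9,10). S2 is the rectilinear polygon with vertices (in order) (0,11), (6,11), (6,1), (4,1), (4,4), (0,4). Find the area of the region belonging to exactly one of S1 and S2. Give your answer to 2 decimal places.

|S1| = 18, |S2| = 48, |S1∩S2| = 12.
|S1 △ S2| = |S1| + |S2| − 2·|S1∩S2| = 18 + 48 − 24 = 42.00.

42.00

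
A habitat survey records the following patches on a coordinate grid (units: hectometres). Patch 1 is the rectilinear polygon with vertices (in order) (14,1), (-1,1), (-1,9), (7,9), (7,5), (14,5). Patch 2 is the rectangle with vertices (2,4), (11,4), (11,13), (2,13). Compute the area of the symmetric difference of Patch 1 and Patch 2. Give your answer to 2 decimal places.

|Patch 1| = 92, |Patch 2| = 81, |Patch 1∩Patch 2| = 29.
|Patch 1 △ Patch 2| = |Patch 1| + |Patch 2| − 2·|Patch 1∩Patch 2| = 92 + 81 − 58 = 115.00.

115.00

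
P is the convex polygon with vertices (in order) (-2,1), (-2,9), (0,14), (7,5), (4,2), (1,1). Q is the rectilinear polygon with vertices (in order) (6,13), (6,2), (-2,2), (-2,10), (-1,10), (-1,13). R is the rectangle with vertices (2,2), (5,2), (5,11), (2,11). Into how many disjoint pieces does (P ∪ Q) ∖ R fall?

(P ∪ Q) ∖ R is a single connected region.

1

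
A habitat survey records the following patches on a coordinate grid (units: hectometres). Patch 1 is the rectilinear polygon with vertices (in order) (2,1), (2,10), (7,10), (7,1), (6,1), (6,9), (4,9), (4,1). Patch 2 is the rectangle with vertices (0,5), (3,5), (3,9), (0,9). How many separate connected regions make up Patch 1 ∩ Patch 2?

Patch 1 ∩ Patch 2 is a single connected region.

1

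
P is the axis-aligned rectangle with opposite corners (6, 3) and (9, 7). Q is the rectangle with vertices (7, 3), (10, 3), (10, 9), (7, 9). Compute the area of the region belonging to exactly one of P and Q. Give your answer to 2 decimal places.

|P∩Q|: x∈[7,9], y∈[3,7] → 2·4 = 8.
|P △ Q| = |P| + |Q| − 2·|P∩Q| = 12 + 18 − 16 = 14.00.

14.00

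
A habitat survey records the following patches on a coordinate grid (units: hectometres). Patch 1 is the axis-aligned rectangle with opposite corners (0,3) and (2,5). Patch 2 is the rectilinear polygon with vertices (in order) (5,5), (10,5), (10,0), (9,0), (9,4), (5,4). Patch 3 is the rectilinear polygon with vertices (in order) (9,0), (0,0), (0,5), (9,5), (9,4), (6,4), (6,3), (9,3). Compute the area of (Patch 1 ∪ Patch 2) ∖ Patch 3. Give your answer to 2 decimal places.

5.00

|Patch 1 ∪ Patch 2| = 13.
|(Patch 1 ∪ Patch 2) ∩ Patch 3| = 8.
|(Patch 1 ∪ Patch 2) ∖ Patch 3| = 13 − 8 = 5.00.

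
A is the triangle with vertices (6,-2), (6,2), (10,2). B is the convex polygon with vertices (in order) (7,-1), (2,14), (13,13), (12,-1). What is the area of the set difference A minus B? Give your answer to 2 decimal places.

|A| = 8, |A∩B| = 6.
|A ∖ B| = |A| − |A∩B| = 8 − 6 = 2.00.

2.00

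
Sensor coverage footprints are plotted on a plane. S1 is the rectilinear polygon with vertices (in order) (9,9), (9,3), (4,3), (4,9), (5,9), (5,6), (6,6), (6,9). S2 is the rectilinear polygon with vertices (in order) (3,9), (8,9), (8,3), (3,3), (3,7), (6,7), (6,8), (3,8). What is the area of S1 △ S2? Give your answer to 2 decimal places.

14.00

|S1| = 27, |S2| = 27, |S1∩S2| = 20.
|S1 △ S2| = |S1| + |S2| − 2·|S1∩S2| = 27 + 27 − 40 = 14.00.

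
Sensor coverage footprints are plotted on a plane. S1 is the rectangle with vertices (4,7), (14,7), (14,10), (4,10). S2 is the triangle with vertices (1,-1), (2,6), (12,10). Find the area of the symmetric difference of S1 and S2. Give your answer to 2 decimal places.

|S1| = 30, |S2| = 33, |S1∩S2| = 6.75.
|S1 △ S2| = |S1| + |S2| − 2·|S1∩S2| = 30 + 33 − 13.5 = 49.50.

49.50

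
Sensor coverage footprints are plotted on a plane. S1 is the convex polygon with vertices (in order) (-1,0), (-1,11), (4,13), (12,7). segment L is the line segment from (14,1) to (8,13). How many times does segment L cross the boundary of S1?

The segment meets the boundary at (10.4,8.2), (11.212,6.576).

2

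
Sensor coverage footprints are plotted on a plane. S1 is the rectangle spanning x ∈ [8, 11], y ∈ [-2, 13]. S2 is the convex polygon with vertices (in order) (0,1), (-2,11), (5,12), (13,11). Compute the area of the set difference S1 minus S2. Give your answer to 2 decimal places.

|S1| = 45, |S1∩S2| = 9.3894.
|S1 ∖ S2| = |S1| − |S1∩S2| = 45 − 9.3894 = 35.61.

35.61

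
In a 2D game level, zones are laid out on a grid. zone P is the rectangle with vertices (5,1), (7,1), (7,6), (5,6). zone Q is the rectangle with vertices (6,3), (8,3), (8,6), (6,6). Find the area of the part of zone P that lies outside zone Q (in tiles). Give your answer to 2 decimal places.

7.00

|zone P∩zone Q|: x∈[6,7], y∈[3,6] → 1·3 = 3.
|zone P| = 10.
|zone P ∖ zone Q| = |zone P| − |zone P∩zone Q| = 10 − 3 = 7.00.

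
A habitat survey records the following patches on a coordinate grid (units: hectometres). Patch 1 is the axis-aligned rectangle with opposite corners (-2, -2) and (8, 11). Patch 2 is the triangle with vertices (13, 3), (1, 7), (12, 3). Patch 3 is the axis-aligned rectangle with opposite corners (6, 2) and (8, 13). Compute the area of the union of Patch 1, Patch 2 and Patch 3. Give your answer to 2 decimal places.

By inclusion–exclusion:
Individual areas: |Patch 1| = 130, |Patch 2| = 2, |Patch 3| = 22.
|Patch 1∩Patch 2| = 0.7424.
|Patch 1∩Patch 3|: x∈[6,8], y∈[2,11] → 2·9 = 18.
|Patch 2∩Patch 3| = 0.3636.
|Patch 1∩Patch 2∩Patch 3| = 0.3636.
|Patch 1 ∪ Patch 2 ∪ Patch 3| = 154 − 19.1061 + 0.3636 = 135.26.

135.26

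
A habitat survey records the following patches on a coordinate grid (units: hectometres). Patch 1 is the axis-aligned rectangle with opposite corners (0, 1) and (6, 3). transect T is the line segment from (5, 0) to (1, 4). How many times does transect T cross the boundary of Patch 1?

The segment meets the boundary at (2,3), (4,1).

2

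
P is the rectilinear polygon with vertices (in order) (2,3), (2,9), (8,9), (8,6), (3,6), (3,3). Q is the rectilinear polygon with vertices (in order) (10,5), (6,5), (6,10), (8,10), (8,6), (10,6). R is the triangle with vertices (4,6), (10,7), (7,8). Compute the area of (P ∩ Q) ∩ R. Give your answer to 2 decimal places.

2.50

The region (P ∩ Q) ∩ R is the polygon with vertices (8,6.667), (6,6.333), (6,7.333), (7,8), (8,7.667).
By the shoelace formula its area is 2.50.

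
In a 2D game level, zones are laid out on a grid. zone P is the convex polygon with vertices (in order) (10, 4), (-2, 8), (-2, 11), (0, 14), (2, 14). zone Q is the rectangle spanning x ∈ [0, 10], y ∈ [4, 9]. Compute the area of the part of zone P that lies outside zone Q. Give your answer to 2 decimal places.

29.67

|zone P| = 53, |zone P∩zone Q| = 23.3333.
|zone P ∖ zone Q| = |zone P| − |zone P∩zone Q| = 53 − 23.3333 = 29.67.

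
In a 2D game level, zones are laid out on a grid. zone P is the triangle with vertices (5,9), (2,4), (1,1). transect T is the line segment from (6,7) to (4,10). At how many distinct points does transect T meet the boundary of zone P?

2

The segment meets the boundary at (4.842,8.737), (4.857,8.714).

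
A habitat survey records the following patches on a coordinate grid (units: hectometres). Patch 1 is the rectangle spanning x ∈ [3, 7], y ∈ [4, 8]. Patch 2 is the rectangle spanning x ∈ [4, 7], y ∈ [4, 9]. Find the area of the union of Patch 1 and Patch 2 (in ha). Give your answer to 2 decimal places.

By inclusion–exclusion:
Individual areas: |Patch 1| = 16, |Patch 2| = 15.
|Patch 1∩Patch 2|: x∈[4,7], y∈[4,8] → 3·4 = 12.
|Patch 1 ∪ Patch 2| = 31 − 12 = 19.00.

19.00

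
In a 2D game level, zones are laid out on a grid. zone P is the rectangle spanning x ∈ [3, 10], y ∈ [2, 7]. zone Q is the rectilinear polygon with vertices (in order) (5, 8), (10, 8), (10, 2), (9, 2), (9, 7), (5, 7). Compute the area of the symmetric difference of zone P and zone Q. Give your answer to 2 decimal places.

|zone P| = 35, |zone Q| = 10, |zone P∩zone Q| = 5.
|zone P △ zone Q| = |zone P| + |zone Q| − 2·|zone P∩zone Q| = 35 + 10 − 10 = 35.00.

35.00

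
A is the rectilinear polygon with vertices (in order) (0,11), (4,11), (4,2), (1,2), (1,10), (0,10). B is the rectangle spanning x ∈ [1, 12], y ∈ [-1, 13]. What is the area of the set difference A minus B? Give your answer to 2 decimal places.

1.00

|A| = 28, |A∩B| = 27.
|A ∖ B| = |A| − |A∩B| = 28 − 27 = 1.00.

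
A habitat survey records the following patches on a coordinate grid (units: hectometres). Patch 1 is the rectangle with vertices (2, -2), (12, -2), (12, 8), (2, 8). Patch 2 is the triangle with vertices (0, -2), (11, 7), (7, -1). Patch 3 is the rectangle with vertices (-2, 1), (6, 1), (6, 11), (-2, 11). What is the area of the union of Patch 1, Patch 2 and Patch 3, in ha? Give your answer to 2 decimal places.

By inclusion–exclusion:
Individual areas: |Patch 1| = 100, |Patch 2| = 26, |Patch 3| = 80.
|Patch 1∩Patch 2| = 24.6494.
|Patch 1∩Patch 3|: x∈[2,6], y∈[1,8] → 4·7 = 28.
|Patch 2∩Patch 3| = 2.2273.
|Patch 1∩Patch 2∩Patch 3| = 2.2273.
|Patch 1 ∪ Patch 2 ∪ Patch 3| = 206 − 54.8766 + 2.2273 = 153.35.

153.35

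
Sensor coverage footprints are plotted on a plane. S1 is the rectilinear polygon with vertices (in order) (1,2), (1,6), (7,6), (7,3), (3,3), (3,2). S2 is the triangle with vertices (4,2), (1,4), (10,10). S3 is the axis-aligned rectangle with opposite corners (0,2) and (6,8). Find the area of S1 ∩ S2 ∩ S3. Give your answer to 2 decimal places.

The intersection is the polygon with vertices (4.75,3), (3,3), (3,2.667), (1,4), (4,6), (6,6), (6,4.667).
By the shoelace formula its area is 10.29.

10.29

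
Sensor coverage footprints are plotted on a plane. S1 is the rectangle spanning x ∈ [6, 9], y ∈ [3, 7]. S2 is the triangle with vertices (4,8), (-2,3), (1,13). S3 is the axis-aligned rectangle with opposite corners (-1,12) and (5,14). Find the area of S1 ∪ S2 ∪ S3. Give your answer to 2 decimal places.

46.05

By inclusion–exclusion:
Individual areas: |S1| = 12, |S2| = 22.5, |S3| = 12.
|S1∩S2| = 0.
|S1∩S3| = 0 (no overlap).
|S2∩S3| = 0.45.
|S1∩S2∩S3| = 0.
|S1 ∪ S2 ∪ S3| = 46.5 − 0.45 + 0 = 46.05.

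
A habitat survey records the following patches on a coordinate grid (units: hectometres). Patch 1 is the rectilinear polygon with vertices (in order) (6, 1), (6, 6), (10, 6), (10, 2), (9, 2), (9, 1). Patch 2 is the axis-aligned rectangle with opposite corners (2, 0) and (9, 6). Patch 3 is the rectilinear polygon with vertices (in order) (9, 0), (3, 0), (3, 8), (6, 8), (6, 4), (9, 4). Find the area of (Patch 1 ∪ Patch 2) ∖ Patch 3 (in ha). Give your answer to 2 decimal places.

16.00

|Patch 1 ∪ Patch 2| = 46.
|(Patch 1 ∪ Patch 2) ∩ Patch 3| = 30.
|(Patch 1 ∪ Patch 2) ∖ Patch 3| = 46 − 30 = 16.00.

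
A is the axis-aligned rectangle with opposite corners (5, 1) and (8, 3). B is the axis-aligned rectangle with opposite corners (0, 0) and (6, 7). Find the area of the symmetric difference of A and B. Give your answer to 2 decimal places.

44.00

|A∩B|: x∈[5,6], y∈[1,3] → 1·2 = 2.
|A △ B| = |A| + |B| − 2·|A∩B| = 6 + 42 − 4 = 44.00.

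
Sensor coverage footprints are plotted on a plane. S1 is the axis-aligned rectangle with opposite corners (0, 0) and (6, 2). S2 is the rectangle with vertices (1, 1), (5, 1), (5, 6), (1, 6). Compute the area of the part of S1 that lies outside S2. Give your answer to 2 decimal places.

|S1∩S2|: x∈[1,5], y∈[1,2] → 4·1 = 4.
|S1| = 12.
|S1 ∖ S2| = |S1| − |S1∩S2| = 12 − 4 = 8.00.

8.00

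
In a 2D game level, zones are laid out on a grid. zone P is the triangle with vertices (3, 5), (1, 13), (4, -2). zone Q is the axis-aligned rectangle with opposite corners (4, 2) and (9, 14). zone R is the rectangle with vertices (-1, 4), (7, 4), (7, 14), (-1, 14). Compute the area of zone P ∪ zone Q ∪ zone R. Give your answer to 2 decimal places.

111.03

By inclusion–exclusion:
Individual areas: |zone P| = 3, |zone Q| = 60, |zone R| = 80.
|zone P∩zone Q| = 0.
|zone P∩zone R| = 1.9714.
|zone Q∩zone R|: x∈[4,7], y∈[4,14] → 3·10 = 30.
|zone P∩zone Q∩zone R| = 0.
|zone P ∪ zone Q ∪ zone R| = 143 − 31.9714 + 0 = 111.03.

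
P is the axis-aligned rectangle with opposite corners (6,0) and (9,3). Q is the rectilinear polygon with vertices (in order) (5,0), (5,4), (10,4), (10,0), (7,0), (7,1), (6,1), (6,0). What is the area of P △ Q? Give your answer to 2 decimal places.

|P| = 9, |Q| = 19, |P∩Q| = 8.
|P △ Q| = |P| + |Q| − 2·|P∩Q| = 9 + 19 − 16 = 12.00.

12.00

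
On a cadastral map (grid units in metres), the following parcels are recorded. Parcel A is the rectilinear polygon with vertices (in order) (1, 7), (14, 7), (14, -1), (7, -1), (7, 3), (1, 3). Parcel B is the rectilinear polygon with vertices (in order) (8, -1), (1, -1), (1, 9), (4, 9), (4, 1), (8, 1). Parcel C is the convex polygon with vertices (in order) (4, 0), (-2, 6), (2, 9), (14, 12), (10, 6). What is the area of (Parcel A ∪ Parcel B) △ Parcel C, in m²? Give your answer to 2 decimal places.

|Parcel A ∪ Parcel B| = 104.
|(Parcel A ∪ Parcel B) ∩ Parcel C| = 42.4583.
|(Parcel A ∪ Parcel B) △ Parcel C| = 104 + 84 − 84.9167 = 103.08.

103.08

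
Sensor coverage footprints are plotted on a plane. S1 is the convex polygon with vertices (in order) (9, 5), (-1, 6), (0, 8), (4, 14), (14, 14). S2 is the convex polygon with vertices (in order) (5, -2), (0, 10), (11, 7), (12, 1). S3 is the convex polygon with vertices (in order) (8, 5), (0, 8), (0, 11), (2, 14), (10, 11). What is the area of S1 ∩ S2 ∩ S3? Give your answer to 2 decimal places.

The intersection is the polygon with vertices (0.513,8.769), (1.128,9.692), (8.861,7.583), (8.032,5.097), (7.636,5.136), (0.988,7.63).
By the shoelace formula its area is 18.86.

18.86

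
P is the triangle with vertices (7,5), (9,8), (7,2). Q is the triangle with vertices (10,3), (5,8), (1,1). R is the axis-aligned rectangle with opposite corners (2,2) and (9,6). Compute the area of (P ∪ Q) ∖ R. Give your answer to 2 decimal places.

|P ∪ Q| = 28.72.
|(P ∪ Q) ∩ R| = 22.1744.
|(P ∪ Q) ∖ R| = 28.72 − 22.1744 = 6.55.

6.55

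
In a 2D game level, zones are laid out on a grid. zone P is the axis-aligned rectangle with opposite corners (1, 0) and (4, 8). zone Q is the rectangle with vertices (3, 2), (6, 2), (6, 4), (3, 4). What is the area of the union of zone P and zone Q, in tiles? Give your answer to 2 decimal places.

By inclusion–exclusion:
Individual areas: |zone P| = 24, |zone Q| = 6.
|zone P∩zone Q|: x∈[3,4], y∈[2,4] → 1·2 = 2.
|zone P ∪ zone Q| = 30 − 2 = 28.00.

28.00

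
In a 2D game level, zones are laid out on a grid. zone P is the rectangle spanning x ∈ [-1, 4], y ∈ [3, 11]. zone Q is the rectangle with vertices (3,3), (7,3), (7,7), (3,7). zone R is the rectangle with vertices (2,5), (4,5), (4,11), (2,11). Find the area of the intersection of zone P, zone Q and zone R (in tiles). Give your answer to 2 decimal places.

The intersection is the polygon with vertices (3,7), (4,7), (4,5), (3,5).
By the shoelace formula its area is 2.00.

2.00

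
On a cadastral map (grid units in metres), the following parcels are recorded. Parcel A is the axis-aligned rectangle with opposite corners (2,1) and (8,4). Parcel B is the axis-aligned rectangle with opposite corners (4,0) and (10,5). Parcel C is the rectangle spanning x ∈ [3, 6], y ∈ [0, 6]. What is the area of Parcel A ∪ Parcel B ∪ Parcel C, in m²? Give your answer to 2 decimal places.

By inclusion–exclusion:
Individual areas: |Parcel A| = 18, |Parcel B| = 30, |Parcel C| = 18.
|Parcel A∩Parcel B|: x∈[4,8], y∈[1,4] → 4·3 = 12.
|Parcel A∩Parcel C|: x∈[3,6], y∈[1,4] → 3·3 = 9.
|Parcel B∩Parcel C|: x∈[4,6], y∈[0,5] → 2·5 = 10.
|Parcel A∩Parcel B∩Parcel C| = 6.
|Parcel A ∪ Parcel B ∪ Parcel C| = 66 − 31 + 6 = 41.00.

41.00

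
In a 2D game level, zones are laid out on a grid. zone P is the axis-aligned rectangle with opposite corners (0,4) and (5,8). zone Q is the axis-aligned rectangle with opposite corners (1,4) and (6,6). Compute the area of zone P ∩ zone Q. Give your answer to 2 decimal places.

|zone P∩zone Q|: x∈[1,5], y∈[4,6] → 4·2 = 8.

8.00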